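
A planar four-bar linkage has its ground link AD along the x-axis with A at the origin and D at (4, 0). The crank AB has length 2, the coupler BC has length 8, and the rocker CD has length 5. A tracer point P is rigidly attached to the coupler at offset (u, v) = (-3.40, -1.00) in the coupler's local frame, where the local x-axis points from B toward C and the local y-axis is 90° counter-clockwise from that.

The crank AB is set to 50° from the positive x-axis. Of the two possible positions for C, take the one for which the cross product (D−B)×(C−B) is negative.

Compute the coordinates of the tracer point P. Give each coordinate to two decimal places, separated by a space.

A=(0,0), D=(4.00,0)
B = A + 2.00·(cos50°, sin50°) = (1.2856, 1.5321)
|BD| = 3.1170
circle(B,8.00) ∩ circle(D,5.00): a=7.8146, h=1.7124
  candidates: C₊=(8.9327,-0.8178) cross=5.337; C₋=(7.2493,-3.8003) cross=-5.337
  mode - wants cross < 0 → take C=(7.2493,-3.8003) (cross=-5.337)
ex = (C−B)/|BC| = (0.7455,-0.6665); ey = (0.6665,0.7455)
P = B + -3.40·ex + -1.00·ey = (-1.9155,3.0529)

-1.92 3.05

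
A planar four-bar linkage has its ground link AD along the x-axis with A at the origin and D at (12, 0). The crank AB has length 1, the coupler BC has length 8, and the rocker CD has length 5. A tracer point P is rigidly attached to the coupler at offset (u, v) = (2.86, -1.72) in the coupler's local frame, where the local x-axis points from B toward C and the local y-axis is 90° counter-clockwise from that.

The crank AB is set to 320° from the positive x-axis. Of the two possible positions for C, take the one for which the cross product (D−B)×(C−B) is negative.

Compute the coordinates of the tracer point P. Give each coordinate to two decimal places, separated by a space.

A=(0,0), D=(12.00,0)
B = A + 1.00·(cos320°, sin320°) = (0.7660, -0.6428)
|BD| = 11.2523
circle(B,8.00) ∩ circle(D,5.00): a=7.3591, h=3.1374
  candidates: C₊=(7.9339,2.9098) cross=35.303; C₋=(8.2924,-3.3546) cross=-35.303
  mode - wants cross < 0 → take C=(8.2924,-3.3546) (cross=-35.303)
ex = (C−B)/|BC| = (0.9408,-0.3390); ey = (0.3390,0.9408)
P = B + 2.86·ex + -1.72·ey = (2.8737,-3.2304)

2.87 -3.23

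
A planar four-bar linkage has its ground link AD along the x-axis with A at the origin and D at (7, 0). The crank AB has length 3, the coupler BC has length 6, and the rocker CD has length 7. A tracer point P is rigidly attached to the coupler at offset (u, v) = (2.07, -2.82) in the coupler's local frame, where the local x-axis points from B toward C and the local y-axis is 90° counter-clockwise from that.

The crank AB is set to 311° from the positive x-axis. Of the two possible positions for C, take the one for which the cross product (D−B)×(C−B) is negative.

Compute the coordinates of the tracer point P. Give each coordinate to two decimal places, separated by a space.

1.11 -5.66

A=(0,0), D=(7.00,0)
B = A + 3.00·(cos311°, sin311°) = (1.9682, -2.2641)
|BD| = 5.5177
circle(B,6.00) ∩ circle(D,7.00): a=1.5809, h=5.7880
  candidates: C₊=(1.0348,3.6628) cross=31.937; C₋=(5.7848,-6.8937) cross=-31.937
  mode - wants cross < 0 → take C=(5.7848,-6.8937) (cross=-31.937)
ex = (C−B)/|BC| = (0.6361,-0.7716); ey = (0.7716,0.6361)
P = B + 2.07·ex + -2.82·ey = (1.1090,-5.6552)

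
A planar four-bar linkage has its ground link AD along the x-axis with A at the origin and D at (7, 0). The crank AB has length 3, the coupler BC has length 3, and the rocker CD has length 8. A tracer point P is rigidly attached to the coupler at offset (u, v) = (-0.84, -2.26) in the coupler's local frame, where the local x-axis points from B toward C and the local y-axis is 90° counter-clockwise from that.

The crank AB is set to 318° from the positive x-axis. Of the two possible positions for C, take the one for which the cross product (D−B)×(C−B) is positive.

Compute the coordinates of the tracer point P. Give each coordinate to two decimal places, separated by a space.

3.14 0.22

A=(0,0), D=(7.00,0)
B = A + 3.00·(cos318°, sin318°) = (2.2294, -2.0074)
|BD| = 5.1757
circle(B,3.00) ∩ circle(D,8.00): a=-2.7254, h=1.2538
  candidates: C₊=(-0.7689,-1.9088) cross=6.489; C₋=(0.2036,-4.2201) cross=-6.489
  mode + wants cross > 0 → take C=(-0.7689,-1.9088) (cross=6.489)
ex = (C−B)/|BC| = (-0.9995,0.0329); ey = (-0.0329,-0.9995)
P = B + -0.84·ex + -2.26·ey = (3.1433,0.2238)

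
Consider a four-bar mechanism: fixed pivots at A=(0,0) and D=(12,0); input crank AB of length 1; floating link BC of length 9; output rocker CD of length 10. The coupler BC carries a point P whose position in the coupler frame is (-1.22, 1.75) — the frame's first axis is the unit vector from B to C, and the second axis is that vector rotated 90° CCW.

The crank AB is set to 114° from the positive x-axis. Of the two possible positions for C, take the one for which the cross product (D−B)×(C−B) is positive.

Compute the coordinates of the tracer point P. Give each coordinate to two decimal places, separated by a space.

-2.53 1.16

A=(0,0), D=(12.00,0)
B = A + 1.00·(cos114°, sin114°) = (-0.4067, 0.9135)
|BD| = 12.4403
circle(B,9.00) ∩ circle(D,10.00): a=5.4565, h=7.1573
  candidates: C₊=(5.5606,7.6508) cross=89.039; C₋=(4.5095,-6.6251) cross=-89.039
  mode + wants cross > 0 → take C=(5.5606,7.6508) (cross=89.039)
ex = (C−B)/|BC| = (0.6630,0.7486); ey = (-0.7486,0.6630)
P = B + -1.22·ex + 1.75·ey = (-2.5257,1.1606)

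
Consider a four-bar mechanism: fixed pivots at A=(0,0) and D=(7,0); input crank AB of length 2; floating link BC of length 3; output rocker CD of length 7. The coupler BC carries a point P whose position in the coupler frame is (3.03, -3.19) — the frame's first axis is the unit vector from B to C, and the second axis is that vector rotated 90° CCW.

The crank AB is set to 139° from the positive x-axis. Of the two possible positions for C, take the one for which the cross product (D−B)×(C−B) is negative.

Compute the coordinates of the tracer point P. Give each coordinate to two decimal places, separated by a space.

A=(0,0), D=(7.00,0)
B = A + 2.00·(cos139°, sin139°) = (-1.5094, 1.3121)
|BD| = 8.6100
circle(B,3.00) ∩ circle(D,7.00): a=1.9821, h=2.2519
  candidates: C₊=(0.7927,3.2357) cross=19.389; C₋=(0.1064,-1.2156) cross=-19.389
  mode - wants cross < 0 → take C=(0.1064,-1.2156) (cross=-19.389)
ex = (C−B)/|BC| = (0.5386,-0.8426); ey = (0.8426,0.5386)
P = B + 3.03·ex + -3.19·ey = (-2.5653,-2.9590)

-2.57 -2.96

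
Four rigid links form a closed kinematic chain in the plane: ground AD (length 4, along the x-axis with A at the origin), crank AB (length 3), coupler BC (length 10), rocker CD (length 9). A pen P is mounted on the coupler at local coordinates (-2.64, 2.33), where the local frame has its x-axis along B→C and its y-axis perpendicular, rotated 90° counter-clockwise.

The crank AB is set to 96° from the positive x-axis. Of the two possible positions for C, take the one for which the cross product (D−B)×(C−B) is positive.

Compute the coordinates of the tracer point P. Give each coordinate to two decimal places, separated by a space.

A=(0,0), D=(4.00,0)
B = A + 3.00·(cos96°, sin96°) = (-0.3136, 2.9836)
|BD| = 5.2449
circle(B,10.00) ∩ circle(D,9.00): a=4.4337, h=8.9634
  candidates: C₊=(8.4317,7.8332) cross=47.012; C₋=(-1.7660,-6.9104) cross=-47.012
  mode + wants cross > 0 → take C=(8.4317,7.8332) (cross=47.012)
ex = (C−B)/|BC| = (0.8745,0.4850); ey = (-0.4850,0.8745)
P = B + -2.64·ex + 2.33·ey = (-3.7523,3.7409)

-3.75 3.74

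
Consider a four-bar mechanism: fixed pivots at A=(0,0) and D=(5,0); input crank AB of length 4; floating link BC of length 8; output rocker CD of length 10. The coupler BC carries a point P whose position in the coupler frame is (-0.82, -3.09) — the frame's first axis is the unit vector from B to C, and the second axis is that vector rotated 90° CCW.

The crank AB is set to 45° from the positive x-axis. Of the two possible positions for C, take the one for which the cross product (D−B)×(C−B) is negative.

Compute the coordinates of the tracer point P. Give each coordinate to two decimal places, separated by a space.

A=(0,0), D=(5.00,0)
B = A + 4.00·(cos45°, sin45°) = (2.8284, 2.8284)
|BD| = 3.5659
circle(B,8.00) ∩ circle(D,10.00): a=-3.2648, h=7.3035
  candidates: C₊=(6.6332,9.8657) cross=26.044; C₋=(-4.9528,0.9704) cross=-26.044
  mode - wants cross < 0 → take C=(-4.9528,0.9704) (cross=-26.044)
ex = (C−B)/|BC| = (-0.9727,-0.2323); ey = (0.2323,-0.9727)
P = B + -0.82·ex + -3.09·ey = (2.9083,6.0244)

2.91 6.02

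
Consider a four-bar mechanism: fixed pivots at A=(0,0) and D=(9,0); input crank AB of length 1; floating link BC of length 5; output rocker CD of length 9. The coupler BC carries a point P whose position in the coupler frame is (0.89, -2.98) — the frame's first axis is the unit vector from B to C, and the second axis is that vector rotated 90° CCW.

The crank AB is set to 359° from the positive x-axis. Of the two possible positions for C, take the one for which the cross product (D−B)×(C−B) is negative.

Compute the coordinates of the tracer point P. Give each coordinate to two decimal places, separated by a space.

A=(0,0), D=(9.00,0)
B = A + 1.00·(cos359°, sin359°) = (0.9998, -0.0175)
|BD| = 8.0002
circle(B,5.00) ∩ circle(D,9.00): a=0.5002, h=4.9749
  candidates: C₊=(1.4892,4.9585) cross=39.800; C₋=(1.5109,-4.9913) cross=-39.800
  mode - wants cross < 0 → take C=(1.5109,-4.9913) (cross=-39.800)
ex = (C−B)/|BC| = (0.1022,-0.9948); ey = (0.9948,0.1022)
P = B + 0.89·ex + -2.98·ey = (-1.8736,-1.2074)

-1.87 -1.21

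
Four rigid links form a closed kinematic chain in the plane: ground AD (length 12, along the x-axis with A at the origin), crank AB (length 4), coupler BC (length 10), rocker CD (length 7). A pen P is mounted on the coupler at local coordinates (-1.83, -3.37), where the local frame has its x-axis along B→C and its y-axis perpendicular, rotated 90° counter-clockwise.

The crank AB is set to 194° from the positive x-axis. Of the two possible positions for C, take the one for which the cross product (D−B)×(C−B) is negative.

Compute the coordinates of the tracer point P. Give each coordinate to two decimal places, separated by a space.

-6.45 -3.81

A=(0,0), D=(12.00,0)
B = A + 4.00·(cos194°, sin194°) = (-3.8812, -0.9677)
|BD| = 15.9106
circle(B,10.00) ∩ circle(D,7.00): a=9.5580, h=2.9401
  candidates: C₊=(5.4803,2.5483) cross=46.779; C₋=(5.8380,-3.3210) cross=-46.779
  mode - wants cross < 0 → take C=(5.8380,-3.3210) (cross=-46.779)
ex = (C−B)/|BC| = (0.9719,-0.2353); ey = (0.2353,0.9719)
P = B + -1.83·ex + -3.37·ey = (-6.4529,-3.8124)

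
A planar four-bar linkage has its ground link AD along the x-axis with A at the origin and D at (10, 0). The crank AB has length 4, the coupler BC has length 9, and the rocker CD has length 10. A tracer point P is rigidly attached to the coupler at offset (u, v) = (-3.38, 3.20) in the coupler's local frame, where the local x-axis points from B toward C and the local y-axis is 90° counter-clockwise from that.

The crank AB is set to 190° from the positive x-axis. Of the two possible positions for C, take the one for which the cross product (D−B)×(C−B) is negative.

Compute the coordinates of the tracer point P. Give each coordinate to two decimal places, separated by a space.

A=(0,0), D=(10.00,0)
B = A + 4.00·(cos190°, sin190°) = (-3.9392, -0.6946)
|BD| = 13.9565
circle(B,9.00) ∩ circle(D,10.00): a=6.2976, h=6.4297
  candidates: C₊=(2.0305,6.0405) cross=89.736; C₋=(2.6705,-6.8029) cross=-89.736
  mode - wants cross < 0 → take C=(2.6705,-6.8029) (cross=-89.736)
ex = (C−B)/|BC| = (0.7344,-0.6787); ey = (0.6787,0.7344)
P = B + -3.38·ex + 3.20·ey = (-4.2497,3.9495)

-4.25 3.95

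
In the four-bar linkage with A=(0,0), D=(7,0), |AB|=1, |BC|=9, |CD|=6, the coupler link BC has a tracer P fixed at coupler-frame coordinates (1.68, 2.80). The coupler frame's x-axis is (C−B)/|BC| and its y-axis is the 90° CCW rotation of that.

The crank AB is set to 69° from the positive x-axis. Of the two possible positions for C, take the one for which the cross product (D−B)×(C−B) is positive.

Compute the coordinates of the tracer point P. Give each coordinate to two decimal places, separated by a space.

A=(0,0), D=(7.00,0)
B = A + 1.00·(cos69°, sin69°) = (0.3584, 0.9336)
|BD| = 6.7069
circle(B,9.00) ∩ circle(D,6.00): a=6.7082, h=6.0000
  candidates: C₊=(7.8364,5.9414) cross=40.242; C₋=(6.1661,-5.9418) cross=-40.242
  mode + wants cross > 0 → take C=(7.8364,5.9414) (cross=40.242)
ex = (C−B)/|BC| = (0.8309,0.5564); ey = (-0.5564,0.8309)
P = B + 1.68·ex + 2.80·ey = (0.1963,4.1949)

0.20 4.19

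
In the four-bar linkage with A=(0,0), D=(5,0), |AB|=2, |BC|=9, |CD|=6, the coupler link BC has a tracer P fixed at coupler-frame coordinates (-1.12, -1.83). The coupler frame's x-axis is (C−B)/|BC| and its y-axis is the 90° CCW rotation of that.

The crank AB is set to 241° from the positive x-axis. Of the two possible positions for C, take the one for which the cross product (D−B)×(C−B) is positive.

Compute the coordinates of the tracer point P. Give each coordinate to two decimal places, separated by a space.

-0.01 -3.67

A=(0,0), D=(5.00,0)
B = A + 2.00·(cos241°, sin241°) = (-0.9696, -1.7492)
|BD| = 6.2206
circle(B,9.00) ∩ circle(D,6.00): a=6.7273, h=5.9786
  candidates: C₊=(3.8051,5.8798) cross=37.190; C₋=(7.1674,-5.5948) cross=-37.190
  mode + wants cross > 0 → take C=(3.8051,5.8798) (cross=37.190)
ex = (C−B)/|BC| = (0.5305,0.8477); ey = (-0.8477,0.5305)
P = B + -1.12·ex + -1.83·ey = (-0.0126,-3.6695)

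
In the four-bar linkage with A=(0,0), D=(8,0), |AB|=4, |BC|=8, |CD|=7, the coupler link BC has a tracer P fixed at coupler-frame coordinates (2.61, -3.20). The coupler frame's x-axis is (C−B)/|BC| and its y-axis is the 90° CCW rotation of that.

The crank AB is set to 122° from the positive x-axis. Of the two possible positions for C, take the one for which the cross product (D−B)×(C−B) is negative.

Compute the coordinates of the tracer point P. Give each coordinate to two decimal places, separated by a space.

A=(0,0), D=(8.00,0)
B = A + 4.00·(cos122°, sin122°) = (-2.1197, 3.3922)
|BD| = 10.6731
circle(B,8.00) ∩ circle(D,7.00): a=6.0392, h=5.2467
  candidates: C₊=(5.2740,6.4474) cross=55.998; C₋=(1.9389,-3.5019) cross=-55.998
  mode - wants cross < 0 → take C=(1.9389,-3.5019) (cross=-55.998)
ex = (C−B)/|BC| = (0.5073,-0.8618); ey = (0.8618,0.5073)
P = B + 2.61·ex + -3.20·ey = (-3.5532,-0.4804)

-3.55 -0.48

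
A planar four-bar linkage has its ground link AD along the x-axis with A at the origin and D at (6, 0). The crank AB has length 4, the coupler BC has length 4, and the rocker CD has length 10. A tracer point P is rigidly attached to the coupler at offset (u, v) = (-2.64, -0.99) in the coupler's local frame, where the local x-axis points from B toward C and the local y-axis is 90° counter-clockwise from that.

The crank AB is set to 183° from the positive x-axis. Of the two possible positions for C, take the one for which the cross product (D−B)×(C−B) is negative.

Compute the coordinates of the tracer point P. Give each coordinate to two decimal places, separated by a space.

-5.54 2.15

A=(0,0), D=(6.00,0)
B = A + 4.00·(cos183°, sin183°) = (-3.9945, -0.2093)
|BD| = 9.9967
circle(B,4.00) ∩ circle(D,10.00): a=0.7970, h=3.9198
  candidates: C₊=(-3.2798,3.7263) cross=39.185; C₋=(-3.1156,-4.1116) cross=-39.185
  mode - wants cross < 0 → take C=(-3.1156,-4.1116) (cross=-39.185)
ex = (C−B)/|BC| = (0.2197,-0.9756); ey = (0.9756,0.2197)
P = B + -2.64·ex + -0.99·ey = (-5.5404,2.1486)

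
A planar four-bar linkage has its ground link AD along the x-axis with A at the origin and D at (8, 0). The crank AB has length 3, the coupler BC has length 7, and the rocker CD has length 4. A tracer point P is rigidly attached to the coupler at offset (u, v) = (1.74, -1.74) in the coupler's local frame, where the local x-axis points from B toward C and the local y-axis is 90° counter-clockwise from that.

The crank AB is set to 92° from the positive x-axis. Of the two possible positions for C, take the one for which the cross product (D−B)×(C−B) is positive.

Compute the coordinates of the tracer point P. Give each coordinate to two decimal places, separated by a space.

1.83 1.48

A=(0,0), D=(8.00,0)
B = A + 3.00·(cos92°, sin92°) = (-0.1047, 2.9982)
|BD| = 8.6415
circle(B,7.00) ∩ circle(D,4.00): a=6.2301, h=3.1915
  candidates: C₊=(6.8457,3.8298) cross=27.579; C₋=(4.6312,-2.1566) cross=-27.579
  mode + wants cross > 0 → take C=(6.8457,3.8298) (cross=27.579)
ex = (C−B)/|BC| = (0.9929,0.1188); ey = (-0.1188,0.9929)
P = B + 1.74·ex + -1.74·ey = (1.8297,1.4772)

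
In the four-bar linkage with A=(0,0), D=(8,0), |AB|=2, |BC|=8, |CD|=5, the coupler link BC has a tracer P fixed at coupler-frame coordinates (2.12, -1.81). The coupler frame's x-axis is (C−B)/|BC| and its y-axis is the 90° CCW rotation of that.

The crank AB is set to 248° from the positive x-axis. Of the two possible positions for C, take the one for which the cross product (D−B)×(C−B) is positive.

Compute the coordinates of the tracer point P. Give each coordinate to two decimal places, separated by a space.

2.03 -1.60

A=(0,0), D=(8.00,0)
B = A + 2.00·(cos248°, sin248°) = (-0.7492, -1.8544)
|BD| = 8.9436
circle(B,8.00) ∩ circle(D,5.00): a=6.6521, h=4.4440
  candidates: C₊=(4.8369,3.8723) cross=39.745; C₋=(6.6798,-4.8226) cross=-39.745
  mode + wants cross > 0 → take C=(4.8369,3.8723) (cross=39.745)
ex = (C−B)/|BC| = (0.6983,0.7158); ey = (-0.7158,0.6983)
P = B + 2.12·ex + -1.81·ey = (2.0268,-1.6007)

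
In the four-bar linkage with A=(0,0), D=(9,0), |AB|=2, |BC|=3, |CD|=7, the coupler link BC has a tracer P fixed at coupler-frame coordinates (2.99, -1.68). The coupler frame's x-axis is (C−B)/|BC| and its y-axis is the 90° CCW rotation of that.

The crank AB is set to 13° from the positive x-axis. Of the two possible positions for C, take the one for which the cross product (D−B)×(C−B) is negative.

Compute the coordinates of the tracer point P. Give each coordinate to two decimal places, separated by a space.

0.81 -2.78

A=(0,0), D=(9.00,0)
B = A + 2.00·(cos13°, sin13°) = (1.9487, 0.4499)
|BD| = 7.0656
circle(B,3.00) ∩ circle(D,7.00): a=0.7022, h=2.9167
  candidates: C₊=(2.8352,3.3159) cross=20.608; C₋=(2.4638,-2.5056) cross=-20.608
  mode - wants cross < 0 → take C=(2.4638,-2.5056) (cross=-20.608)
ex = (C−B)/|BC| = (0.1717,-0.9852); ey = (0.9852,0.1717)
P = B + 2.99·ex + -1.68·ey = (0.8070,-2.7841)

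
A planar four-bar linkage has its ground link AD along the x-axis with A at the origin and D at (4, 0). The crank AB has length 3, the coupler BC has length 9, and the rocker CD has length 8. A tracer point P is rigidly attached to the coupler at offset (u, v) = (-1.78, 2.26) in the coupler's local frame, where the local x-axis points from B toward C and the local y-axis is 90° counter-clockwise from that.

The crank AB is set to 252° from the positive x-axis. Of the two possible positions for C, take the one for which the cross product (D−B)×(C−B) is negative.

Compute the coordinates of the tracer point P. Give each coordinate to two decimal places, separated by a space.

A=(0,0), D=(4.00,0)
B = A + 3.00·(cos252°, sin252°) = (-0.9271, -2.8532)
|BD| = 5.6935
circle(B,9.00) ∩ circle(D,8.00): a=4.3397, h=7.8846
  candidates: C₊=(-1.1228,6.1447) cross=44.891; C₋=(6.7796,-7.5016) cross=-44.891
  mode - wants cross < 0 → take C=(6.7796,-7.5016) (cross=-44.891)
ex = (C−B)/|BC| = (0.8563,-0.5165); ey = (0.5165,0.8563)
P = B + -1.78·ex + 2.26·ey = (-1.2840,0.0014)

-1.28 0.00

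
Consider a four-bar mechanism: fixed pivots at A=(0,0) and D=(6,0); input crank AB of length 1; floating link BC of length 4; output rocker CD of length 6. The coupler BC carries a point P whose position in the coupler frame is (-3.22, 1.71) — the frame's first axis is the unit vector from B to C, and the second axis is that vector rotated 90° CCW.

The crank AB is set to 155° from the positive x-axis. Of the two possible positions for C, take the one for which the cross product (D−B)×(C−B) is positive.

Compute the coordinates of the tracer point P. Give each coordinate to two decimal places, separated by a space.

A=(0,0), D=(6.00,0)
B = A + 1.00·(cos155°, sin155°) = (-0.9063, 0.4226)
|BD| = 6.9192
circle(B,4.00) ∩ circle(D,6.00): a=2.0144, h=3.4558
  candidates: C₊=(1.3154,3.7489) cross=23.911; C₋=(0.8932,-3.1497) cross=-23.911
  mode + wants cross > 0 → take C=(1.3154,3.7489) (cross=23.911)
ex = (C−B)/|BC| = (0.5554,0.8316); ey = (-0.8316,0.5554)
P = B + -3.22·ex + 1.71·ey = (-4.1167,-1.3053)

-4.12 -1.31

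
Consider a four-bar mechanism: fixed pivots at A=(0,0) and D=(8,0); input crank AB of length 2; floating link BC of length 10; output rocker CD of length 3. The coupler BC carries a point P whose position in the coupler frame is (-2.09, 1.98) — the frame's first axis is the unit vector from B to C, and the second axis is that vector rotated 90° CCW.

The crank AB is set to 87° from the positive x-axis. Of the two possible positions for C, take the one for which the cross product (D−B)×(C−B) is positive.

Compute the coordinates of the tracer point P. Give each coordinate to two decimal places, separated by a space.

A=(0,0), D=(8.00,0)
B = A + 2.00·(cos87°, sin87°) = (0.1047, 1.9973)
|BD| = 8.1440
circle(B,10.00) ∩ circle(D,3.00): a=9.6589, h=2.5894
  candidates: C₊=(10.1037,2.1388) cross=21.088; C₋=(8.8336,-2.8819) cross=-21.088
  mode + wants cross > 0 → take C=(10.1037,2.1388) (cross=21.088)
ex = (C−B)/|BC| = (0.9999,0.0142); ey = (-0.0142,0.9999)
P = B + -2.09·ex + 1.98·ey = (-2.0131,3.9475)

-2.01 3.95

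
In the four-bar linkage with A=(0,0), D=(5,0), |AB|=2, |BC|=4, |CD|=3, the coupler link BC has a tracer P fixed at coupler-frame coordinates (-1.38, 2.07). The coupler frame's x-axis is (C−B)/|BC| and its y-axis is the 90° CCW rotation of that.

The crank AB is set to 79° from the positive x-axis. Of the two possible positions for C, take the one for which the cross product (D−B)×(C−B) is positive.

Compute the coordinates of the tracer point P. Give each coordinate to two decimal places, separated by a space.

-1.45 3.65

A=(0,0), D=(5.00,0)
B = A + 2.00·(cos79°, sin79°) = (0.3816, 1.9633)
|BD| = 5.0183
circle(B,4.00) ∩ circle(D,3.00): a=3.2066, h=2.3912
  candidates: C₊=(4.2681,2.9094) cross=12.000; C₋=(2.3972,-1.4918) cross=-12.000
  mode + wants cross > 0 → take C=(4.2681,2.9094) (cross=12.000)
ex = (C−B)/|BC| = (0.9716,0.2365); ey = (-0.2365,0.9716)
P = B + -1.38·ex + 2.07·ey = (-1.4488,3.6481)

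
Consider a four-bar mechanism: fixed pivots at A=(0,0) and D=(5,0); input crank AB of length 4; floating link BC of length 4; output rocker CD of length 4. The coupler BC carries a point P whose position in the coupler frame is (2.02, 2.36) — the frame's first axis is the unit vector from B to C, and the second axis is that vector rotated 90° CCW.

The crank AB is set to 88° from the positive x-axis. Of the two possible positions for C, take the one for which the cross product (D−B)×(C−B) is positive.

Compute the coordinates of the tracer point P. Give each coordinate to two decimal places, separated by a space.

2.21 6.31

A=(0,0), D=(5.00,0)
B = A + 4.00·(cos88°, sin88°) = (0.1396, 3.9976)
|BD| = 6.2932
circle(B,4.00) ∩ circle(D,4.00): a=3.1466, h=2.4696
  candidates: C₊=(4.1386,3.9061) cross=15.542; C₋=(1.0010,0.0914) cross=-15.542
  mode + wants cross > 0 → take C=(4.1386,3.9061) (cross=15.542)
ex = (C−B)/|BC| = (0.9997,-0.0229); ey = (0.0229,0.9997)
P = B + 2.02·ex + 2.36·ey = (2.2130,6.3108)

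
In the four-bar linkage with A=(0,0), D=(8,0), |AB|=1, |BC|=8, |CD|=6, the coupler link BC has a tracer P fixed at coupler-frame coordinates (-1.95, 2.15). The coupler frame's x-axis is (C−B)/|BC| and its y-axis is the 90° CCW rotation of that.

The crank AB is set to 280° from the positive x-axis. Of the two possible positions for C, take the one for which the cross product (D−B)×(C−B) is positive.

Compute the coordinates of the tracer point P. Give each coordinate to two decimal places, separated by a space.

-2.72 -1.17

A=(0,0), D=(8.00,0)
B = A + 1.00·(cos280°, sin280°) = (0.1736, -0.9848)
|BD| = 7.8881
circle(B,8.00) ∩ circle(D,6.00): a=5.7189, h=5.5942
  candidates: C₊=(5.1494,5.2796) cross=44.127; C₋=(6.5462,-5.8212) cross=-44.127
  mode + wants cross > 0 → take C=(5.1494,5.2796) (cross=44.127)
ex = (C−B)/|BC| = (0.6220,0.7830); ey = (-0.7830,0.6220)
P = B + -1.95·ex + 2.15·ey = (-2.7227,-1.1745)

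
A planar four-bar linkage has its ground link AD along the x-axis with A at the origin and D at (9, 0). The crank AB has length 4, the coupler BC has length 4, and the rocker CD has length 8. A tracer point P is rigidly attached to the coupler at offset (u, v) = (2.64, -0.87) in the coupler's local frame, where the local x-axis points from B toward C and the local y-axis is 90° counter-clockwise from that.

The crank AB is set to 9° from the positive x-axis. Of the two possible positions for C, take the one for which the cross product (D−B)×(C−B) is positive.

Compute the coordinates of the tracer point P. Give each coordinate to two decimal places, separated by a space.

A=(0,0), D=(9.00,0)
B = A + 4.00·(cos9°, sin9°) = (3.9508, 0.6257)
|BD| = 5.0879
circle(B,4.00) ∩ circle(D,8.00): a=-2.1732, h=3.3582
  candidates: C₊=(2.2071,4.2257) cross=17.086; C₋=(1.3811,-2.4397) cross=-17.086
  mode + wants cross > 0 → take C=(2.2071,4.2257) (cross=17.086)
ex = (C−B)/|BC| = (-0.4359,0.9000); ey = (-0.9000,-0.4359)
P = B + 2.64·ex + -0.87·ey = (3.5829,3.3810)

3.58 3.38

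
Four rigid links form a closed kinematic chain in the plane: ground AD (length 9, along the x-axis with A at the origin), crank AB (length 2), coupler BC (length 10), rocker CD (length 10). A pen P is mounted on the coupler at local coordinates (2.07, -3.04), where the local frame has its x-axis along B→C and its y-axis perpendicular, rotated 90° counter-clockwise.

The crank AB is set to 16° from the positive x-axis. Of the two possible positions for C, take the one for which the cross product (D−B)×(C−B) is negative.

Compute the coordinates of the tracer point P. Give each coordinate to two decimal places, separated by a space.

-0.41 -2.29

A=(0,0), D=(9.00,0)
B = A + 2.00·(cos16°, sin16°) = (1.9225, 0.5513)
|BD| = 7.0989
circle(B,10.00) ∩ circle(D,10.00): a=3.5495, h=9.3489
  candidates: C₊=(6.1873,9.5963) cross=66.367; C₋=(4.7353,-9.0450) cross=-66.367
  mode - wants cross < 0 → take C=(4.7353,-9.0450) (cross=-66.367)
ex = (C−B)/|BC| = (0.2813,-0.9596); ey = (0.9596,0.2813)
P = B + 2.07·ex + -3.04·ey = (-0.4125,-2.2902)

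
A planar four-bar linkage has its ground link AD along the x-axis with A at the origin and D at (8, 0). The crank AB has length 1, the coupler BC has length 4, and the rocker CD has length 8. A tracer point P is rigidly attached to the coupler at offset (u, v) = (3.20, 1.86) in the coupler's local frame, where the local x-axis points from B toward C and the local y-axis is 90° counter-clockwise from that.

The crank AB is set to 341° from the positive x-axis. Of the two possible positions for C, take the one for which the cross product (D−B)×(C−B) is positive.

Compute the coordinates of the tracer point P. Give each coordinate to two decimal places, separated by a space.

-0.96 2.85

A=(0,0), D=(8.00,0)
B = A + 1.00·(cos341°, sin341°) = (0.9455, -0.3256)
|BD| = 7.0620
circle(B,4.00) ∩ circle(D,8.00): a=0.1325, h=3.9978
  candidates: C₊=(0.8936,3.6741) cross=28.232; C₋=(1.2622,-4.3130) cross=-28.232
  mode + wants cross > 0 → take C=(0.8936,3.6741) (cross=28.232)
ex = (C−B)/|BC| = (-0.0130,0.9999); ey = (-0.9999,-0.0130)
P = B + 3.20·ex + 1.86·ey = (-0.9559,2.8500)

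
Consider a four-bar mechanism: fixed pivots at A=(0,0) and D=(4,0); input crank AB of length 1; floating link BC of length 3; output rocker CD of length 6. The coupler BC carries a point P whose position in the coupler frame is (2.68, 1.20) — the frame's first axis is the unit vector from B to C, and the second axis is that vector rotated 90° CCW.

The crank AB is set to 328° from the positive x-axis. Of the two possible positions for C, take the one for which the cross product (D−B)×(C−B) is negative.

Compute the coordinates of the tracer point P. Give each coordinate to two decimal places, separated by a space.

A=(0,0), D=(4.00,0)
B = A + 1.00·(cos328°, sin328°) = (0.8480, -0.5299)
|BD| = 3.1962
circle(B,3.00) ∩ circle(D,6.00): a=-2.6257, h=1.4511
  candidates: C₊=(-1.9819,0.4658) cross=4.638; C₋=(-1.5007,-2.3963) cross=-4.638
  mode - wants cross < 0 → take C=(-1.5007,-2.3963) (cross=-4.638)
ex = (C−B)/|BC| = (-0.7829,-0.6221); ey = (0.6221,-0.7829)
P = B + 2.68·ex + 1.20·ey = (-0.5036,-3.1367)

-0.50 -3.14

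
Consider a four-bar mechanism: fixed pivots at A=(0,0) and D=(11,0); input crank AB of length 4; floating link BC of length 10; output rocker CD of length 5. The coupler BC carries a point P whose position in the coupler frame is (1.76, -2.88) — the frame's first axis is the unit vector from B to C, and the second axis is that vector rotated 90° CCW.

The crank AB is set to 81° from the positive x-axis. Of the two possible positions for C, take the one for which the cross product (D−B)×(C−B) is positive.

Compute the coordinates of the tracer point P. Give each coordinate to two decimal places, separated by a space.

2.67 1.27

A=(0,0), D=(11.00,0)
B = A + 4.00·(cos81°, sin81°) = (0.6257, 3.9508)
|BD| = 11.1011
circle(B,10.00) ∩ circle(D,5.00): a=8.9286, h=4.5034
  candidates: C₊=(10.5725,4.9817) cross=49.992; C₋=(7.3671,-3.4354) cross=-49.992
  mode + wants cross > 0 → take C=(10.5725,4.9817) (cross=49.992)
ex = (C−B)/|BC| = (0.9947,0.1031); ey = (-0.1031,0.9947)
P = B + 1.76·ex + -2.88·ey = (2.6733,1.2675)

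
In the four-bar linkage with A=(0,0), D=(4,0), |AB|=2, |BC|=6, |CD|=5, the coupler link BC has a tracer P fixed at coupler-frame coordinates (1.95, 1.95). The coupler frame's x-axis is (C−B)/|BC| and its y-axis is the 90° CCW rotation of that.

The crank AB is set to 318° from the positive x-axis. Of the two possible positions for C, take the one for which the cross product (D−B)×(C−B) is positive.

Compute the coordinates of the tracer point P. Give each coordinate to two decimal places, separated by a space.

A=(0,0), D=(4.00,0)
B = A + 2.00·(cos318°, sin318°) = (1.4863, -1.3383)
|BD| = 2.8478
circle(B,6.00) ∩ circle(D,5.00): a=3.3552, h=4.9742
  candidates: C₊=(2.1104,4.6292) cross=14.165; C₋=(6.7855,-4.1522) cross=-14.165
  mode + wants cross > 0 → take C=(2.1104,4.6292) (cross=14.165)
ex = (C−B)/|BC| = (0.1040,0.9946); ey = (-0.9946,0.1040)
P = B + 1.95·ex + 1.95·ey = (-0.2503,0.8040)

-0.25 0.80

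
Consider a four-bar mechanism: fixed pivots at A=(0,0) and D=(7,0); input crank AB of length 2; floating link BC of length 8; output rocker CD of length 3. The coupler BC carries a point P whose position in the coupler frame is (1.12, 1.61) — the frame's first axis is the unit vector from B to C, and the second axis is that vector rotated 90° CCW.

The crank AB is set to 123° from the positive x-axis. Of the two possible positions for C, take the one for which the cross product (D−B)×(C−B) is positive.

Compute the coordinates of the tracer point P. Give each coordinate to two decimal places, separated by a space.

-0.25 3.45

A=(0,0), D=(7.00,0)
B = A + 2.00·(cos123°, sin123°) = (-1.0893, 1.6773)
|BD| = 8.2613
circle(B,8.00) ∩ circle(D,3.00): a=7.4594, h=2.8908
  candidates: C₊=(6.8017,2.9934) cross=23.882; C₋=(5.6278,-2.6678) cross=-23.882
  mode + wants cross > 0 → take C=(6.8017,2.9934) (cross=23.882)
ex = (C−B)/|BC| = (0.9864,0.1645); ey = (-0.1645,0.9864)
P = B + 1.12·ex + 1.61·ey = (-0.2494,3.4497)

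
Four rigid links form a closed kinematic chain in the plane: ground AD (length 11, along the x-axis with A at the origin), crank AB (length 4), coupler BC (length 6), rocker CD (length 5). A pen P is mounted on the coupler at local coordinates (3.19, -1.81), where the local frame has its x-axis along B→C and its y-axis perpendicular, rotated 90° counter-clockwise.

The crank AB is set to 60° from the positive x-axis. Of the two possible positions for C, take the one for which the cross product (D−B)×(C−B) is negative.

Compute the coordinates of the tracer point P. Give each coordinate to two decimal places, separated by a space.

A=(0,0), D=(11.00,0)
B = A + 4.00·(cos60°, sin60°) = (2.0000, 3.4641)
|BD| = 9.6437
circle(B,6.00) ∩ circle(D,5.00): a=5.3921, h=2.6315
  candidates: C₊=(7.9775,3.9830) cross=25.377; C₋=(6.0870,-0.9287) cross=-25.377
  mode - wants cross < 0 → take C=(6.0870,-0.9287) (cross=-25.377)
ex = (C−B)/|BC| = (0.6812,-0.7321); ey = (0.7321,0.6812)
P = B + 3.19·ex + -1.81·ey = (2.8478,-0.1043)

2.85 -0.10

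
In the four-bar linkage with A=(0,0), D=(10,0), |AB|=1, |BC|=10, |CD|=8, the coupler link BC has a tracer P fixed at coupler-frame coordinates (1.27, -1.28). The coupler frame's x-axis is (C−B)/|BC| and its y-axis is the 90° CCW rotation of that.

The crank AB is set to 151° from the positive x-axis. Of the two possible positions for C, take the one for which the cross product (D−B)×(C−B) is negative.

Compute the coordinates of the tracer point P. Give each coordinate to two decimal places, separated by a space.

A=(0,0), D=(10.00,0)
B = A + 1.00·(cos151°, sin151°) = (-0.8746, 0.4848)
|BD| = 10.8854
circle(B,10.00) ∩ circle(D,8.00): a=7.0963, h=7.0457
  candidates: C₊=(6.5284,7.2075) cross=76.696; C₋=(5.9008,-6.8700) cross=-76.696
  mode - wants cross < 0 → take C=(5.9008,-6.8700) (cross=-76.696)
ex = (C−B)/|BC| = (0.6775,-0.7355); ey = (0.7355,0.6775)
P = B + 1.27·ex + -1.28·ey = (-0.9556,-1.3165)

-0.96 -1.32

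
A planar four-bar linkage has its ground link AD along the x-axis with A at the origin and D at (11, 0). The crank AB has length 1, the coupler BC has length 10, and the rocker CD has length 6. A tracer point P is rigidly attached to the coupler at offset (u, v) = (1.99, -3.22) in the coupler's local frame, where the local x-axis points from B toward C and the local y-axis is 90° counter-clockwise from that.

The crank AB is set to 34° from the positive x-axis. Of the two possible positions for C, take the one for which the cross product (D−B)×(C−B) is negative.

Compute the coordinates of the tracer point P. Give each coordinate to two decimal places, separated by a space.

A=(0,0), D=(11.00,0)
B = A + 1.00·(cos34°, sin34°) = (0.8290, 0.5592)
|BD| = 10.1863
circle(B,10.00) ∩ circle(D,6.00): a=8.2346, h=5.6737
  candidates: C₊=(9.3627,5.7723) cross=57.794; C₋=(8.7398,-5.5580) cross=-57.794
  mode - wants cross < 0 → take C=(8.7398,-5.5580) (cross=-57.794)
ex = (C−B)/|BC| = (0.7911,-0.6117); ey = (0.6117,0.7911)
P = B + 1.99·ex + -3.22·ey = (0.4335,-3.2054)

0.43 -3.21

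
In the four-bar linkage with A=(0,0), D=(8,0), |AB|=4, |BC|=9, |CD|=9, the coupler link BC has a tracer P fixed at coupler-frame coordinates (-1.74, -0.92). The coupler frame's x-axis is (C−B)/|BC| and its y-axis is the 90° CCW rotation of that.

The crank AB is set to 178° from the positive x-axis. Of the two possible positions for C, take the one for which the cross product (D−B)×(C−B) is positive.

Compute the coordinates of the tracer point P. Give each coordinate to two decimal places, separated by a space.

-4.49 -1.77

A=(0,0), D=(8.00,0)
B = A + 4.00·(cos178°, sin178°) = (-3.9976, 0.1396)
|BD| = 11.9984
circle(B,9.00) ∩ circle(D,9.00): a=5.9992, h=6.7089
  candidates: C₊=(2.0793,6.7783) cross=80.496; C₋=(1.9232,-6.6387) cross=-80.496
  mode + wants cross > 0 → take C=(2.0793,6.7783) (cross=80.496)
ex = (C−B)/|BC| = (0.6752,0.7376); ey = (-0.7376,0.6752)
P = B + -1.74·ex + -0.92·ey = (-4.4938,-1.7651)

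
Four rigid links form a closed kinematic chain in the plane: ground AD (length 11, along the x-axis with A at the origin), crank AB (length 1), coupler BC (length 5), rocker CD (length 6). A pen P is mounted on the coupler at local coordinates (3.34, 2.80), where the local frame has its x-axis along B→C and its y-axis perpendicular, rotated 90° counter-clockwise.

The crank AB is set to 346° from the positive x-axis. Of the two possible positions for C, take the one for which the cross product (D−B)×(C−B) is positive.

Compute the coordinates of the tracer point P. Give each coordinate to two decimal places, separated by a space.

A=(0,0), D=(11.00,0)
B = A + 1.00·(cos346°, sin346°) = (0.9703, -0.2419)
|BD| = 10.0326
circle(B,5.00) ∩ circle(D,6.00): a=4.4681, h=2.2441
  candidates: C₊=(5.3830,2.1093) cross=22.514; C₋=(5.4912,-2.3777) cross=-22.514
  mode + wants cross > 0 → take C=(5.3830,2.1093) (cross=22.514)
ex = (C−B)/|BC| = (0.8825,0.4702); ey = (-0.4702,0.8825)
P = B + 3.34·ex + 2.80·ey = (2.6013,3.7998)

2.60 3.80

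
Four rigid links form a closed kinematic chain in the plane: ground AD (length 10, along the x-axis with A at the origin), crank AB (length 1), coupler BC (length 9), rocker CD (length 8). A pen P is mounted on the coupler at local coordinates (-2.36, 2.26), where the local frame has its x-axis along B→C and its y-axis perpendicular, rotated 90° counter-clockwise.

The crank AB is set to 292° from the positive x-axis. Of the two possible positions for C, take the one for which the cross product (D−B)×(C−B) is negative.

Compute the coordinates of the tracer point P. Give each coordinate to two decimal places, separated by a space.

0.31 2.34

A=(0,0), D=(10.00,0)
B = A + 1.00·(cos292°, sin292°) = (0.3746, -0.9272)
|BD| = 9.6699
circle(B,9.00) ∩ circle(D,8.00): a=5.7140, h=6.9534
  candidates: C₊=(5.3955,6.5421) cross=67.239; C₋=(6.7290,-7.3007) cross=-67.239
  mode - wants cross < 0 → take C=(6.7290,-7.3007) (cross=-67.239)
ex = (C−B)/|BC| = (0.7060,-0.7082); ey = (0.7082,0.7060)
P = B + -2.36·ex + 2.26·ey = (0.3088,2.3398)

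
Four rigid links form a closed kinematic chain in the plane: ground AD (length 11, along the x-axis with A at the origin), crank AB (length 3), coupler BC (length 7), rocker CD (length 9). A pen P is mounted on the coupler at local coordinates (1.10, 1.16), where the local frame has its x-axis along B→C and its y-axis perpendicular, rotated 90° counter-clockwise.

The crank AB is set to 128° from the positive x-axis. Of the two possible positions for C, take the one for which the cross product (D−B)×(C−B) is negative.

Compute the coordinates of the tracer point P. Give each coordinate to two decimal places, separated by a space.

A=(0,0), D=(11.00,0)
B = A + 3.00·(cos128°, sin128°) = (-1.8470, 2.3640)
|BD| = 13.0627
circle(B,7.00) ∩ circle(D,9.00): a=5.3065, h=4.5652
  candidates: C₊=(4.1981,5.8935) cross=59.634; C₋=(2.5457,-3.0862) cross=-59.634
  mode - wants cross < 0 → take C=(2.5457,-3.0862) (cross=-59.634)
ex = (C−B)/|BC| = (0.6275,-0.7786); ey = (0.7786,0.6275)
P = B + 1.10·ex + 1.16·ey = (-0.2535,2.2355)

-0.25 2.24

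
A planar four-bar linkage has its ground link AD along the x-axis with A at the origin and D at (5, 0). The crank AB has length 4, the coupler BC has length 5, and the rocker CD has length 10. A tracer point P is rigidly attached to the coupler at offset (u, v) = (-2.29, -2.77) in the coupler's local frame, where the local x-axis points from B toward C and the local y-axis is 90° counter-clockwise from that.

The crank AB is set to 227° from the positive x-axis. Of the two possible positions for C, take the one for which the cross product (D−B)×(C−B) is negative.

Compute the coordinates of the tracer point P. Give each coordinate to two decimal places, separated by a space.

-6.02 -1.49

A=(0,0), D=(5.00,0)
B = A + 4.00·(cos227°, sin227°) = (-2.7280, -2.9254)
|BD| = 8.2632
circle(B,5.00) ∩ circle(D,10.00): a=-0.4066, h=4.9834
  candidates: C₊=(-4.8726,1.5913) cross=41.179; C₋=(-1.3440,-7.7301) cross=-41.179
  mode - wants cross < 0 → take C=(-1.3440,-7.7301) (cross=-41.179)
ex = (C−B)/|BC| = (0.2768,-0.9609); ey = (0.9609,0.2768)
P = B + -2.29·ex + -2.77·ey = (-6.0236,-1.4916)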